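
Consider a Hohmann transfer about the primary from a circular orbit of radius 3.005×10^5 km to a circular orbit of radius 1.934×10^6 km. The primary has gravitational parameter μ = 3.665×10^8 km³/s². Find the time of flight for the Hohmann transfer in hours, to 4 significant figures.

t = 53.83 hours

Semi-major axis of the transfer orbit: a_t = (3.005×10^5 + 1.934×10^6)/2 = 1.11725×10^6 km.
Transfer time t = π√(a_t³/μ) = π√((1.11725×10^6)³ / 3.665×10^8) = 1.938×10^5 s.
Converting: 1.938×10^5 s ÷ 3600 s/hour = 53.83 hours.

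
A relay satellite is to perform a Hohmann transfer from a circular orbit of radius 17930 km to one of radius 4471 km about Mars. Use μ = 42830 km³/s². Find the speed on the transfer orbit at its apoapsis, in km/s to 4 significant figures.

Transfer-ellipse semi-major axis a_t = (r₁ + r₂)/2 = (17930 + 4471)/2 = 11200.5 km.
The apoapsis of the transfer ellipse is at r = 17930 km.
Vis-viva: v = √[μ(2/r − 1/a_t)] = √[42830 × (2/17930 − 1/11200.5)] = 0.9765 km/s.

v = 0.9765 km/s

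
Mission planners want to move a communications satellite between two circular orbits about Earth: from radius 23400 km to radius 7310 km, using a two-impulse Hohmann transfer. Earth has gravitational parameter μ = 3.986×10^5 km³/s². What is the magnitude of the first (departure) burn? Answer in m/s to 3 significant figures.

Transfer-ellipse semi-major axis a_t = (r₁ + r₂)/2 = (23400 + 7310)/2 = 15355 km.
On the circular orbit at r = 23400 km, v_c = √(μ/r) = 4.12725 km/s.
Vis-viva on the transfer ellipse at r = 23400 km gives v_t = √[μ(2/r − 1/a_t)] = 2.84770 km/s.
Δv₁ = |v_t − v_c| = |2.84770 − 4.12725| = 1.280 km/s.

Δv₁ = 1280 m/s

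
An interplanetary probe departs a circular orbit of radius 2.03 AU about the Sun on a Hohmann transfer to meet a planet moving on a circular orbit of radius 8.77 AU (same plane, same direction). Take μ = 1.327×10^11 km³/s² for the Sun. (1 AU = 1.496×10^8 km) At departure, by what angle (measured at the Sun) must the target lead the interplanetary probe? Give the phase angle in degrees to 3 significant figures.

In km: r₁ = 2.03 × 1.496×10^8 = 3.03688×10^8 km; r₂ = 8.77 × 1.496×10^8 = 1.311992×10^9 km.
The Hohmann ellipse has a_t = (r₁ + r₂)/2 = 8.0784×10^8 km.
Transfer time t = π√(a_t³/μ) = 1.980×10^8 s.
Target angular speed ω₂ = √(μ/r₂³) = 7.665×10^-9 rad/s.
Angle swept by the target during transfer: ω₂·t = 1.518 rad = 86.97°.
Arrival is 180° from departure on the ellipse, so φ = 180° − 86.97° = 93.0°.

φ = 93.0°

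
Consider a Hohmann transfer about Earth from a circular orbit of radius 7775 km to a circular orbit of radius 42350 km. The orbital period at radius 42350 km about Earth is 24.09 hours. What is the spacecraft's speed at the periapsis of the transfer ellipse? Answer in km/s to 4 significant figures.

v = 9.309 km/s

From Kepler's third law T² = 4π²r³/μ at r = 42350 km, T = 24.09 hours = 24.09 × 3600 s = 86724 s: μ = 4π²r³/T² = 3.98696×10^5 km³/s².
Transfer-ellipse semi-major axis a_t = (r₁ + r₂)/2 = (7775 + 42350)/2 = 25062.5 km.
The periapsis of the transfer ellipse is at r = 7775 km.
From the vis-viva equation, v = √[μ(2/r − 1/a_t)] = 9.309 km/s.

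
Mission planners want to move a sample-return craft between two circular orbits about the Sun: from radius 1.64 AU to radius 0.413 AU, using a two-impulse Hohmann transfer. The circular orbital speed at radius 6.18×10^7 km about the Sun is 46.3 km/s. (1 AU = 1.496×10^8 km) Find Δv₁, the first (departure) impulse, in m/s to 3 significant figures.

From the circular-orbit relation v² = μ/r at r = 6.18×10^7 km: μ = v²r = (46.3)² × 6.18×10^7 = 1.32480×10^11 km³/s².
In km: r₁ = 1.64 × 1.496×10^8 = 2.45344×10^8 km; r₂ = 0.413 × 1.496×10^8 = 6.17848×10^7 km.
The Hohmann ellipse has a_t = (r₁ + r₂)/2 = 1.535644×10^8 km.
On the circular orbit at r = 2.45344×10^8 km, v_c = √(μ/r) = 23.2374 km/s.
Vis-viva on the transfer ellipse at r = 2.45344×10^8 km gives v_t = √[μ(2/r − 1/a_t)] = 14.7395 km/s.
Δv₁ = |v_t − v_c| = |14.7395 − 23.2374| = 8.498 km/s.

Δv₁ = 8500 m/s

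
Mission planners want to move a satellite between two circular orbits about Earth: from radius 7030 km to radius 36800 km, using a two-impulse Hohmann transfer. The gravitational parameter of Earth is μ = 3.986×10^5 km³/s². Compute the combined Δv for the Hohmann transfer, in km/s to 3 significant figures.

Δv = 3.65 km/s

Transfer-ellipse semi-major axis a_t = (r₁ + r₂)/2 = (7030 + 36800)/2 = 21915 km.
Circular speed at r₁: v₁ = √(μ/r₁) = √(3.986×10^5/7030) = 7.530 km/s.
Transfer-orbit speed at r₁ (vis-viva): v_p = √[μ(2/r₁ − 1/a_t)] = 9.758 km/s.
First burn Δv₁ = |v_p − v₁| = 2.228 km/s.
At r₂, v₂ = √(μ/r₂) = 3.291 km/s.
Transfer-orbit speed at r₂: v_a = √[μ(2/r₂ − 1/a_t)] = 1.864 km/s.
Second burn Δv₂ = |v₂ − v_a| = 1.427 km/s.
Δv = Δv₁ + Δv₂ = 2.228 + 1.427 = 3.655 km/s.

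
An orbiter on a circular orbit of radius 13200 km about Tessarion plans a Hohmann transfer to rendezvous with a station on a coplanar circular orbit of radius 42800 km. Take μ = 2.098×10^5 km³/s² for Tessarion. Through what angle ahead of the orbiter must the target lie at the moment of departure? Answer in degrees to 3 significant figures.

φ = 84.8°

The Hohmann ellipse has a_t = (r₁ + r₂)/2 = 28000 km.
Transfer time t = π√(a_t³/μ) = 32135.4 s.
Target angular speed ω₂ = √(μ/r₂³) = 5.17294×10^-5 rad/s.
Angle swept by the target during transfer: ω₂·t = 1.662345 rad = 95.245°.
The orbiter traverses 180° on the transfer ellipse, so the target must lead by 180° − 95.245° = 84.8°.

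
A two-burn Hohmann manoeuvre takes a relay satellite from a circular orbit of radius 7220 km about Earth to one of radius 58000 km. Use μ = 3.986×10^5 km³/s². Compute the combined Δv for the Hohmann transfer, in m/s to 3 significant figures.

Transfer-ellipse semi-major axis a_t = (r₁ + r₂)/2 = (7220 + 58000)/2 = 32610 km.
At r₁ the circular-orbit speed is v₁ = √(μ/r₁) = 7.430 km/s.
Transfer-orbit speed at r₁ (v² = μ(2/r − 1/a)): v_p = √[μ(2/r₁ − 1/a_t)] = 9.909 km/s.
First burn Δv₁ = |v_p − v₁| = 2.479 km/s.
At r₂, v₂ = √(μ/r₂) = 2.622 km/s.
Transfer-orbit speed at r₂: v_a = √[μ(2/r₂ − 1/a_t)] = 1.234 km/s.
Second burn Δv₂ = |v₂ − v_a| = 1.388 km/s.
Δv = Δv₁ + Δv₂ = 2.479 + 1.388 = 3.867 km/s.

Δv = 3870 m/s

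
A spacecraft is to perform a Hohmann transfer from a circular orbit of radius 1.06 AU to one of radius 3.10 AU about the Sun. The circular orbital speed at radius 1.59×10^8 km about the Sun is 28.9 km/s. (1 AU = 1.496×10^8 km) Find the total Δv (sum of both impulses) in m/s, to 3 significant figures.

Δv = 11200 m/s

From the circular-orbit relation v² = μ/r at r = 1.59×10^8 km: μ = v²r = (28.9)² × 1.59×10^8 = 1.32798×10^11 km³/s².
In km: r₁ = 1.06 × 1.496×10^8 = 1.58576×10^8 km; r₂ = 3.10 × 1.496×10^8 = 4.6376×10^8 km.
Transfer-ellipse semi-major axis a_t = (r₁ + r₂)/2 = (1.58576×10^8 + 4.6376×10^8)/2 = 3.11168×10^8 km.
At r₁ the circular-orbit speed is v₁ = √(μ/r₁) = 28.94 km/s.
Transfer-orbit speed at r₁ (v² = μ(2/r − 1/a)): v_p = √[μ(2/r₁ − 1/a_t)] = 35.33 km/s.
First burn Δv₁ = |v_p − v₁| = 6.390 km/s.
Circular speed at r₂: v₂ = √(μ/r₂) = 16.922 km/s.
Transfer-orbit speed at r₂: v_a = √[μ(2/r₂ − 1/a_t)] = 12.080 km/s.
Second burn Δv₂ = |v₂ − v_a| = 4.842 km/s.
Total Δv = Δv₁ + Δv₂ = 11.23 km/s.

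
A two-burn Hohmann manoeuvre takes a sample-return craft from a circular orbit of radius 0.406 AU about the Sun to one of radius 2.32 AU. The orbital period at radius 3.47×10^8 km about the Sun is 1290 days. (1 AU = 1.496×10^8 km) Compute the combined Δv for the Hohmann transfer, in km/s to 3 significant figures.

From Kepler's third law T² = 4π²r³/μ at r = 3.47×10^8 km, T = 1290 days = 1290 × 86400 s = 1.11456×10^8 s: μ = 4π²r³/T² = 1.32783×10^11 km³/s².
In km: r₁ = 0.406 × 1.496×10^8 = 6.07376×10^7 km; r₂ = 2.32 × 1.496×10^8 = 3.47072×10^8 km.
Semi-major axis of the transfer orbit: a_t = (6.07376×10^7 + 3.47072×10^8)/2 = 2.039048×10^8 km.
Circular speed at r₁: v₁ = √(μ/r₁) = √(1.32783×10^11/6.07376×10^7) = 46.756 km/s.
Transfer-orbit speed at r₁ (v² = μ(2/r − 1/a)): v_p = √[μ(2/r₁ − 1/a_t)] = 61.001 km/s.
First burn Δv₁ = |v_p − v₁| = 14.245 km/s.
Circular speed at r₂: v₂ = √(μ/r₂) = 19.5596 km/s.
Transfer-orbit speed at r₂: v_a = √[μ(2/r₂ − 1/a_t)] = 10.6752 km/s.
Second burn Δv₂ = |v₂ − v_a| = 8.8844 km/s.
Δv = Δv₁ + Δv₂ = 14.245 + 8.8844 = 23.13 km/s.

Δv = 23.1 km/s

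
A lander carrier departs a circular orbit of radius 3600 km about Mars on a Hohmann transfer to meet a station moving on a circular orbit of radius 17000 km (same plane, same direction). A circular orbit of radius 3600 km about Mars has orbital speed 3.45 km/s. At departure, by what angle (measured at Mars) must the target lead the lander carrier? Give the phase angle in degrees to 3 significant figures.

From the circular-orbit relation v² = μ/r at r = 3600 km: μ = v²r = (3.45)² × 3600 = 42849.0 km³/s².
Transfer-ellipse semi-major axis a_t = (r₁ + r₂)/2 = (3600 + 17000)/2 = 10300 km.
Transfer time t = π√(a_t³/μ) = 15865 s.
The target's mean motion on its circular orbit is ω₂ = √(μ/r₂³) = 9.3389×10^-5 rad/s.
Angle swept by the target during transfer: ω₂·t = 1.4816 rad = 84.89°.
Arrival is 180° from departure on the ellipse, so φ = 180° − 84.89° = 95.1°.

φ = 95.1°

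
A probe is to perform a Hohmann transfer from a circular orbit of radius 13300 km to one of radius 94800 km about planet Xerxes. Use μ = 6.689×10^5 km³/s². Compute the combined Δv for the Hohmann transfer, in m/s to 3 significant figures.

The Hohmann ellipse has a_t = (r₁ + r₂)/2 = 54050 km.
Circular speed at r₁: v₁ = √(μ/r₁) = √(6.689×10^5/13300) = 7.092 km/s.
On the transfer ellipse at r₁, vis-viva gives v_p = √[μ(2/r₁ − 1/a_t)] = 9.392 km/s.
First burn Δv₁ = |v_p − v₁| = 2.300 km/s.
At r₂, v₂ = √(μ/r₂) = 2.6563 km/s.
Transfer-orbit speed at r₂: v_a = √[μ(2/r₂ − 1/a_t)] = 1.3177 km/s.
Second burn Δv₂ = |v₂ − v_a| = 1.339 km/s.
Δv = Δv₁ + Δv₂ = 2.300 + 1.339 = 3.639 km/s.

Δv = 3640 m/s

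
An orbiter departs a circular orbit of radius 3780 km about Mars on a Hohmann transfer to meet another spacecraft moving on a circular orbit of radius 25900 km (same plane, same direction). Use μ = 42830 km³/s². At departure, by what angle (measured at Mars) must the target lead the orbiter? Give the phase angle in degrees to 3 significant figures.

φ = 102°

Semi-major axis of the transfer orbit: a_t = (3780 + 25900)/2 = 14840 km.
Transfer time t = π√(a_t³/μ) = 27442.7 s.
The target's mean motion on its circular orbit is ω₂ = √(μ/r₂³) = 4.96506×10^-5 rad/s.
Angle swept by the target during transfer: ω₂·t = 1.3625 rad = 78.07°.
Arrival is 180° from departure on the ellipse, so φ = 180° − 78.07° = 102°.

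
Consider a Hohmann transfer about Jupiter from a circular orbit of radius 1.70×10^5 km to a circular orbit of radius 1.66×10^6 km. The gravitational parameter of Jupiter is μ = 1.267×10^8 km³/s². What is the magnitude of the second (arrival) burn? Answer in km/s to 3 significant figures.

The Hohmann ellipse has a_t = (r₁ + r₂)/2 = 9.150×10^5 km.
On the circular orbit at r = 1.660×10^6 km, v_c = √(μ/r) = 8.7364 km/s.
Transfer-orbit speed at the same r (vis-viva, a = a_t): v_t = √[μ(2/r − 1/a_t)] = 3.7657 km/s.
Δv₂ = |v_t − v_c| = |3.7657 − 8.7364| = 4.971 km/s.

Δv₂ = 4.97 km/s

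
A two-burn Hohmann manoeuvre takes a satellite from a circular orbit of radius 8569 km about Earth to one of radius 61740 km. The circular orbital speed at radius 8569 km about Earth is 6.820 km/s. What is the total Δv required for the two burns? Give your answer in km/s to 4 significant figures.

Δv = 3.504 km/s

From the circular-orbit relation v² = μ/r at r = 8569 km: μ = v²r = (6.820)² × 8569 = 3.98565×10^5 km³/s².
The Hohmann ellipse has a_t = (r₁ + r₂)/2 = 35154.5 km.
Circular speed at r₁: v₁ = √(μ/r₁) = √(3.98565×10^5/8569) = 6.820 km/s.
On the transfer ellipse at r₁, v² = μ(2/r − 1/a) gives v_p = √[μ(2/r₁ − 1/a_t)] = 9.038 km/s.
First burn Δv₁ = |v_p − v₁| = 2.218 km/s.
Circular speed at r₂: v₂ = √(μ/r₂) = 2.5408 km/s.
Transfer-orbit speed at r₂: v_a = √[μ(2/r₂ − 1/a_t)] = 1.2544 km/s.
Second burn Δv₂ = |v₂ − v_a| = 1.286 km/s.
Total Δv = Δv₁ + Δv₂ = 3.504 km/s.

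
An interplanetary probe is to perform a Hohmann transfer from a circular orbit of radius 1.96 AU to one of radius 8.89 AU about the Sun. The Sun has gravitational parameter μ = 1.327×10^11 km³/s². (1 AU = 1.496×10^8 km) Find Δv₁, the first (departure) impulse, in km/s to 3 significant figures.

In km: r₁ = 1.96 × 1.496×10^8 = 2.93216×10^8 km; r₂ = 8.89 × 1.496×10^8 = 1.329944×10^9 km.
Transfer-ellipse semi-major axis a_t = (r₁ + r₂)/2 = (2.93216×10^8 + 1.329944×10^9)/2 = 8.1158×10^8 km.
On the circular orbit at r = 2.93216×10^8 km, v_c = √(μ/r) = 21.274 km/s.
Vis-viva on the transfer ellipse at r = 2.93216×10^8 km gives v_t = √[μ(2/r − 1/a_t)] = 27.233 km/s.
Δv₁ = |v_t − v_c| = |27.233 − 21.274| = 5.959 km/s.

Δv₁ = 5.96 km/s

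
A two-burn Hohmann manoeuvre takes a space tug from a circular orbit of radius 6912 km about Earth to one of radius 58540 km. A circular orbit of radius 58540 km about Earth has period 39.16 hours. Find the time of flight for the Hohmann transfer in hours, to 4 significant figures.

t = 8.184 hours

From Kepler's third law T² = 4π²r³/μ at r = 58540 km, T = 39.16 hours = 39.16 × 3600 s = 1.40976×10^5 s: μ = 4π²r³/T² = 3.98499×10^5 km³/s².
Transfer-ellipse semi-major axis a_t = (r₁ + r₂)/2 = (6912 + 58540)/2 = 32726 km.
Half the transfer-orbit period gives t = π√(a_t³/μ) = 29463 s.
Converting: 29463 s ÷ 3600 s/hour = 8.184 hours.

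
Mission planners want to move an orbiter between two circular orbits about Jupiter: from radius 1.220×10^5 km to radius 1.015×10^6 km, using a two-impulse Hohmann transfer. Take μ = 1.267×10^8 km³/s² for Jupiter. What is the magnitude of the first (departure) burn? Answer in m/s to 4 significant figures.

The Hohmann ellipse has a_t = (r₁ + r₂)/2 = 5.685×10^5 km.
Circular speed at r = 1.220×10^5 km: v_c = √(μ/r) = 32.23 km/s.
Vis-viva on the transfer ellipse at r = 1.220×10^5 km gives v_t = √[μ(2/r − 1/a_t)] = 43.06 km/s.
Δv₁ = |v_t − v_c| = |43.06 − 32.23| = 10.83 km/s.

Δv₁ = 10830 m/s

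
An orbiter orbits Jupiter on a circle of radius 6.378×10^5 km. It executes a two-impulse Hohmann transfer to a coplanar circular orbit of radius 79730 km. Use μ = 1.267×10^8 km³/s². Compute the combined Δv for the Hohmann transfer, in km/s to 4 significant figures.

Semi-major axis of the transfer orbit: a_t = (6.378×10^5 + 79730)/2 = 3.58765×10^5 km.
At r₁ the circular-orbit speed is v₁ = √(μ/r₁) = 14.094 km/s.
On the transfer ellipse at r₁, vis-viva gives v_a = √[μ(2/r₁ − 1/a_t)] = 6.6443 km/s.
First burn Δv₁ = |v_a − v₁| = 7.450 km/s.
Circular speed at r₂: v₂ = √(μ/r₂) = 39.86 km/s.
Transfer-orbit speed at r₂: v_p = √[μ(2/r₂ − 1/a_t)] = 53.15 km/s.
Second burn Δv₂ = |v₂ − v_p| = 13.29 km/s.
Δv = Δv₁ + Δv₂ = 7.450 + 13.29 = 20.74 km/s.

Δv = 20.74 km/s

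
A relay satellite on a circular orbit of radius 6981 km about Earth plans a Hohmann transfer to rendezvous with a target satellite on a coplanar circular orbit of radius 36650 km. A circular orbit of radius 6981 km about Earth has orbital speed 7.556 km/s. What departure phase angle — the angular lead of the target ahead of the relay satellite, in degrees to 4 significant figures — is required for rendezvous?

φ = 97.34°

From the circular-orbit relation v² = μ/r at r = 6981 km: μ = v²r = (7.556)² × 6981 = 3.98567×10^5 km³/s².
Semi-major axis of the transfer orbit: a_t = (6981 + 36650)/2 = 21815.5 km.
The half-period of the transfer ellipse is t = π√(a_t³/μ) = 16034 s.
The target's mean motion on its circular orbit is ω₂ = √(μ/r₂³) = 8.9979×10^-5 rad/s.
Angle swept by the target during transfer: ω₂·t = 1.4427 rad = 82.66°.
Arrival is 180° from departure on the ellipse, so φ = 180° − 82.66° = 97.34°.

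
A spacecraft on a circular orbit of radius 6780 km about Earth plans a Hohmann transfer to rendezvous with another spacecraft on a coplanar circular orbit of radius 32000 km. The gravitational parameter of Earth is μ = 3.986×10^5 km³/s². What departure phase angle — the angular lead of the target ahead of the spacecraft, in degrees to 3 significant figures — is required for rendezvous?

φ = 95.1°

Transfer-ellipse semi-major axis a_t = (r₁ + r₂)/2 = (6780 + 32000)/2 = 19390 km.
The half-period of the transfer ellipse is t = π√(a_t³/μ) = 13435.3 s.
Target angular speed ω₂ = √(μ/r₂³) = 1.10292×10^-4 rad/s.
Angle swept by the target during transfer: ω₂·t = 1.4818 rad = 84.90°.
The spacecraft traverses 180° on the transfer ellipse, so the target must lead by 180° − 84.90° = 95.1°.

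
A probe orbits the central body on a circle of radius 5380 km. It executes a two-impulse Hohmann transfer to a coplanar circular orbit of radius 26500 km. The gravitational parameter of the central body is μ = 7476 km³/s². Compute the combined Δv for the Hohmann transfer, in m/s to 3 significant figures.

Transfer-ellipse semi-major axis a_t = (r₁ + r₂)/2 = (5380 + 26500)/2 = 15940 km.
At r₁ the circular-orbit speed is v₁ = √(μ/r₁) = 1.1788 km/s.
On the transfer ellipse at r₁, vis-viva gives v_p = √[μ(2/r₁ − 1/a_t)] = 1.5199 km/s.
First burn Δv₁ = |v_p − v₁| = 0.3411 km/s.
Circular speed at r₂: v₂ = √(μ/r₂) = 0.53114 km/s.
Transfer-orbit speed at r₂: v_a = √[μ(2/r₂ − 1/a_t)] = 0.30857 km/s.
Second burn Δv₂ = |v₂ − v_a| = 0.2226 km/s.
Total Δv = Δv₁ + Δv₂ = 0.5637 km/s.

Δv = 564 m/s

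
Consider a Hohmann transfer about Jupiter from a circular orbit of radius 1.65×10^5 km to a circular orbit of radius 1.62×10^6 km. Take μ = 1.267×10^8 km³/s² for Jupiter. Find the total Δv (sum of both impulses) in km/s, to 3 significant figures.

Δv = 14.7 km/s

Semi-major axis of the transfer orbit: a_t = (1.650×10^5 + 1.620×10^6)/2 = 8.925×10^5 km.
Circular speed at r₁: v₁ = √(μ/r₁) = √(1.267×10^8/1.650×10^5) = 27.711 km/s.
Transfer-orbit speed at r₁ (v² = μ(2/r − 1/a)): v_p = √[μ(2/r₁ − 1/a_t)] = 37.334 km/s.
First burn Δv₁ = |v_p − v₁| = 9.623 km/s.
At r₂, v₂ = √(μ/r₂) = 8.8436 km/s.
Transfer-orbit speed at r₂: v_a = √[μ(2/r₂ − 1/a_t)] = 3.8025 km/s.
Second burn Δv₂ = |v₂ − v_a| = 5.041 km/s.
Total Δv = Δv₁ + Δv₂ = 14.66 km/s.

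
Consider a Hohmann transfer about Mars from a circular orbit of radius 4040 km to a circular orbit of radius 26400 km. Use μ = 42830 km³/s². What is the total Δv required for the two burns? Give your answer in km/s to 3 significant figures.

Δv = 1.65 km/s

Transfer-ellipse semi-major axis a_t = (r₁ + r₂)/2 = (4040 + 26400)/2 = 15220 km.
Circular speed at r₁: v₁ = √(μ/r₁) = √(42830/4040) = 3.2560 km/s.
Transfer-orbit speed at r₁ (vis-viva equation): v_p = √[μ(2/r₁ − 1/a_t)] = 4.2882 km/s.
First burn Δv₁ = |v_p − v₁| = 1.0322 km/s.
At r₂, v₂ = √(μ/r₂) = 1.2737144 km/s.
Transfer-orbit speed at r₂: v_a = √[μ(2/r₂ − 1/a_t)] = 0.65622902 km/s.
Second burn Δv₂ = |v₂ − v_a| = 0.61749 km/s.
Δv = Δv₁ + Δv₂ = 1.0322 + 0.61749 = 1.650 km/s.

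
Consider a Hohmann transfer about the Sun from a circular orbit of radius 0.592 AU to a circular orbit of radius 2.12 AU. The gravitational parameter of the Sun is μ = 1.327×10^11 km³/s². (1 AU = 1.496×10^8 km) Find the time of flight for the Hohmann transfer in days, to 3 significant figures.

t = 288 days

In km: r₁ = 0.592 × 1.496×10^8 = 8.85632×10^7 km; r₂ = 2.12 × 1.496×10^8 = 3.17152×10^8 km.
The Hohmann ellipse has a_t = (r₁ + r₂)/2 = 2.028576×10^8 km.
Transfer time t = π√(a_t³/μ) = π√((2.028576×10^8)³ / 1.327×10^11) = 2.492×10^7 s.
Converting: 2.492×10^7 s ÷ 86400 s/day = 288 days.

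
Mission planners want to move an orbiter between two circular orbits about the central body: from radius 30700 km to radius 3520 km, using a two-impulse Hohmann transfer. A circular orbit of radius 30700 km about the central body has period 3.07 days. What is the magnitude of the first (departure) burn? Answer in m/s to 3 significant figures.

From Kepler's third law T² = 4π²r³/μ at r = 30700 km, T = 3.07 days = 3.07 × 86400 s = 2.65248×10^5 s: μ = 4π²r³/T² = 16235.7 km³/s².
Semi-major axis of the transfer orbit: a_t = (30700 + 3520)/2 = 17110 km.
On the circular orbit at r = 30700 km, v_c = √(μ/r) = 0.7272 km/s.
Transfer-orbit speed at the same r (vis-viva, a = a_t): v_t = √[μ(2/r − 1/a_t)] = 0.3298 km/s.
Δv₁ = |v_t − v_c| = |0.3298 − 0.7272| = 0.3974 km/s.

Δv₁ = 397 m/s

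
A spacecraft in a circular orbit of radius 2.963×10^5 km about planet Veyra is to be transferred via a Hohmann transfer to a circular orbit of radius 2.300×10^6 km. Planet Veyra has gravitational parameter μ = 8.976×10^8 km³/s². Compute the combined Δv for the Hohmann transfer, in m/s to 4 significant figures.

Δv = 28540 m/s

Transfer-ellipse semi-major axis a_t = (r₁ + r₂)/2 = (2.963×10^5 + 2.300×10^6)/2 = 1.29815×10^6 km.
At r₁ the circular-orbit speed is v₁ = √(μ/r₁) = 55.04 km/s.
On the transfer ellipse at r₁, vis-viva equation gives v_p = √[μ(2/r₁ − 1/a_t)] = 73.26 km/s.
First burn Δv₁ = |v_p − v₁| = 18.22 km/s.
Circular speed at r₂: v₂ = √(μ/r₂) = 19.76 km/s.
Transfer-orbit speed at r₂: v_a = √[μ(2/r₂ − 1/a_t)] = 9.438 km/s.
Second burn Δv₂ = |v₂ − v_a| = 10.32 km/s.
Δv = Δv₁ + Δv₂ = 18.22 + 10.32 = 28.54 km/s.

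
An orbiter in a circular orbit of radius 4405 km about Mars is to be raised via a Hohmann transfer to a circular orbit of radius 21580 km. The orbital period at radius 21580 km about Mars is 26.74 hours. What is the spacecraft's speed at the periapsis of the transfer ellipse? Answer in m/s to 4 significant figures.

From Kepler's third law T² = 4π²r³/μ at r = 21580 km, T = 26.74 hours = 26.74 × 3600 s = 96264 s: μ = 4π²r³/T² = 42814.0 km³/s².
Semi-major axis of the transfer orbit: a_t = (4405 + 21580)/2 = 12992.5 km.
The periapsis of the transfer ellipse is at r = 4405 km.
Vis-viva: v = √[μ(2/r − 1/a_t)] = √[42814.0 × (2/4405 − 1/12992.5)] = 4.018 km/s.

v = 4018 m/s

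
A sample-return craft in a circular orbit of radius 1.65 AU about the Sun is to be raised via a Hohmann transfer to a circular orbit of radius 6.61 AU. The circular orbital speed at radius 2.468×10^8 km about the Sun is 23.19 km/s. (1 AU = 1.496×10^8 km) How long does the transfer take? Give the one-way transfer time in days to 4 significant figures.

t = 1533 days

From the circular-orbit relation v² = μ/r at r = 2.468×10^8 km: μ = v²r = (23.19)² × 2.468×10^8 = 1.32723×10^11 km³/s².
In km: r₁ = 1.65 × 1.496×10^8 = 2.4684×10^8 km; r₂ = 6.61 × 1.496×10^8 = 9.88856×10^8 km.
The Hohmann ellipse has a_t = (r₁ + r₂)/2 = 6.17848×10^8 km.
Transfer time t = π√(a_t³/μ) = π√((6.17848×10^8)³ / 1.32723×10^11) = 1.3243×10^8 s.
Converting: 1.3243×10^8 s ÷ 86400 s/day = 1533 days.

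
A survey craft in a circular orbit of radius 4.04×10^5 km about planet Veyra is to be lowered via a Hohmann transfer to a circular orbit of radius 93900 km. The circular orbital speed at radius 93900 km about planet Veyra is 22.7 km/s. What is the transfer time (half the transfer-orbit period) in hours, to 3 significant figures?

From the circular-orbit relation v² = μ/r at r = 93900 km: μ = v²r = (22.7)² × 93900 = 4.83857×10^7 km³/s².
Semi-major axis of the transfer orbit: a_t = (4.040×10^5 + 93900)/2 = 2.4895×10^5 km.
Transfer time t = π√(a_t³/μ) = π√((2.4895×10^5)³ / 4.83857×10^7) = 56100 s.
Converting: 56100 s ÷ 3600 s/hour = 15.6 hours.

t = 15.6 hours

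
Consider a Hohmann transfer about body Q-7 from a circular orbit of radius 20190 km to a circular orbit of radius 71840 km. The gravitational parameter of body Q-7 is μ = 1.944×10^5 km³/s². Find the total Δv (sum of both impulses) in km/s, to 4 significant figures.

Δv = 1.330 km/s

The Hohmann ellipse has a_t = (r₁ + r₂)/2 = 46015 km.
At r₁ the circular-orbit speed is v₁ = √(μ/r₁) = 3.1030 km/s.
Transfer-orbit speed at r₁ (v² = μ(2/r − 1/a)): v_p = √[μ(2/r₁ − 1/a_t)] = 3.8772 km/s.
First burn Δv₁ = |v_p − v₁| = 0.7742 km/s.
At r₂, v₂ = √(μ/r₂) = 1.6450 km/s.
Transfer-orbit speed at r₂: v_a = √[μ(2/r₂ − 1/a_t)] = 1.0896 km/s.
Second burn Δv₂ = |v₂ − v_a| = 0.5554 km/s.
Total Δv = Δv₁ + Δv₂ = 1.330 km/s.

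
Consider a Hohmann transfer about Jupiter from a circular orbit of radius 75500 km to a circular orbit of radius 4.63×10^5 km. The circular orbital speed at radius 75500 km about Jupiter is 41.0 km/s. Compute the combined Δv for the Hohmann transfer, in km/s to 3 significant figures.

From the circular-orbit relation v² = μ/r at r = 75500 km: μ = v²r = (41.0)² × 75500 = 1.26916×10^8 km³/s².
Transfer-ellipse semi-major axis a_t = (r₁ + r₂)/2 = (75500 + 4.630×10^5)/2 = 2.6925×10^5 km.
Circular speed at r₁: v₁ = √(μ/r₁) = √(1.26916×10^8/75500) = 41.00 km/s.
Transfer-orbit speed at r₁ (vis-viva): v_p = √[μ(2/r₁ − 1/a_t)] = 53.76 km/s.
First burn Δv₁ = |v_p − v₁| = 12.76 km/s.
At r₂, v₂ = √(μ/r₂) = 16.556 km/s.
Transfer-orbit speed at r₂: v_a = √[μ(2/r₂ − 1/a_t)] = 8.7672 km/s.
Second burn Δv₂ = |v₂ − v_a| = 7.789 km/s.
Total Δv = Δv₁ + Δv₂ = 20.55 km/s.

Δv = 20.6 km/s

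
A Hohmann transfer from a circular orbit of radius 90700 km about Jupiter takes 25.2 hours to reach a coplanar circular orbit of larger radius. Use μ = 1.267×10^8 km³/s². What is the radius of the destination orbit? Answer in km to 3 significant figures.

Transfer time t = 25.2 hours = 90720 s, and t = π√(a_t³/μ).
So a_t = (μ t²/π²)^(1/3) = (1.267×10^8 × (90720)² / π²)^(1/3) = 4.7275×10^5 km.
Since a_t = (r₁ + r₂)/2, r₂ = 2a_t − r₁ = 2×4.7275×10^5 − 90700 = 8.548×10^5 km.

r₂ = 8.55×10^5 km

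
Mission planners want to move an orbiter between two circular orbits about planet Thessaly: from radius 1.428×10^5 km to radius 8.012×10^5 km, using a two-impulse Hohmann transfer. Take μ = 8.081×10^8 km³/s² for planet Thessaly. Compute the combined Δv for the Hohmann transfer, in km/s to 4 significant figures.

Transfer-ellipse semi-major axis a_t = (r₁ + r₂)/2 = (1.428×10^5 + 8.012×10^5)/2 = 4.720×10^5 km.
Circular speed at r₁: v₁ = √(μ/r₁) = √(8.081×10^8/1.428×10^5) = 75.23 km/s.
On the transfer ellipse at r₁, v² = μ(2/r − 1/a) gives v_p = √[μ(2/r₁ − 1/a_t)] = 98.01 km/s.
First burn Δv₁ = |v_p − v₁| = 22.78 km/s.
Circular speed at r₂: v₂ = √(μ/r₂) = 31.76 km/s.
Transfer-orbit speed at r₂: v_a = √[μ(2/r₂ − 1/a_t)] = 17.47 km/s.
Second burn Δv₂ = |v₂ − v_a| = 14.29 km/s.
Δv = Δv₁ + Δv₂ = 22.78 + 14.29 = 37.07 km/s.

Δv = 37.07 km/s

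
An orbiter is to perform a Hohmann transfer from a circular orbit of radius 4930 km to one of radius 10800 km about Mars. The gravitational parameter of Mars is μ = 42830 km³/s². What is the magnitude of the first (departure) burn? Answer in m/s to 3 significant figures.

Semi-major axis of the transfer orbit: a_t = (4930 + 10800)/2 = 7865 km.
Circular speed at r = 4930 km: v_c = √(μ/r) = 2.9475 km/s.
Transfer-orbit speed at the same r (vis-viva, a = a_t): v_t = √[μ(2/r − 1/a_t)] = 3.4539 km/s.
Δv₁ = |v_t − v_c| = |3.4539 − 2.9475| = 0.5064 km/s.

Δv₁ = 506 m/s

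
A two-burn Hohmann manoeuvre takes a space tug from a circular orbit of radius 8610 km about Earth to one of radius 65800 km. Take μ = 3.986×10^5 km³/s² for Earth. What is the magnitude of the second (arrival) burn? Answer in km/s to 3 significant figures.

Δv₂ = 1.28 km/s

The Hohmann ellipse has a_t = (r₁ + r₂)/2 = 37205 km.
On the circular orbit at r = 65800 km, v_c = √(μ/r) = 2.461 km/s.
Vis-viva on the transfer ellipse at r = 65800 km gives v_t = √[μ(2/r − 1/a_t)] = 1.184 km/s.
Δv₂ = |v_t − v_c| = |1.184 − 2.461| = 1.277 km/s.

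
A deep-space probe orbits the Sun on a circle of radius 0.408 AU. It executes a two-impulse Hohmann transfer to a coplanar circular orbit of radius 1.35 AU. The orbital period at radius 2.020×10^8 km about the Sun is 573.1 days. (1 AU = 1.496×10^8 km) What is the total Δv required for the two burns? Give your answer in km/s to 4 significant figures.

From Kepler's third law T² = 4π²r³/μ at r = 2.020×10^8 km, T = 573.1 days = 573.1 × 86400 s = 4.951584×10^7 s: μ = 4π²r³/T² = 1.32717×10^11 km³/s².
In km: r₁ = 0.408 × 1.496×10^8 = 6.10368×10^7 km; r₂ = 1.35 × 1.496×10^8 = 2.0196×10^8 km.
The Hohmann ellipse has a_t = (r₁ + r₂)/2 = 1.314984×10^8 km.
At r₁ the circular-orbit speed is v₁ = √(μ/r₁) = 46.63 km/s.
Transfer-orbit speed at r₁ (v² = μ(2/r − 1/a)): v_p = √[μ(2/r₁ − 1/a_t)] = 57.79 km/s.
First burn Δv₁ = |v_p − v₁| = 11.16 km/s.
Circular speed at r₂: v₂ = √(μ/r₂) = 25.63 km/s.
Transfer-orbit speed at r₂: v_a = √[μ(2/r₂ − 1/a_t)] = 17.46 km/s.
Second burn Δv₂ = |v₂ − v_a| = 8.170 km/s.
Total Δv = Δv₁ + Δv₂ = 19.33 km/s.

Δv = 19.33 km/s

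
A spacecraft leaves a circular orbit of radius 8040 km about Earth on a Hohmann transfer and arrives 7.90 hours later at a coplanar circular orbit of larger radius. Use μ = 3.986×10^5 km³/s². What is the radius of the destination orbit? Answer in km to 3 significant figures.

Transfer time t = 7.90 hours = 28440 s, and t = π√(a_t³/μ).
So a_t = (μ t²/π²)^(1/3) = (3.986×10^5 × (28440)² / π²)^(1/3) = 31967 km.
Since a_t = (r₁ + r₂)/2, r₂ = 2a_t − r₁ = 2×31967 − 8040 = 55894 km.

r₂ = 55900 km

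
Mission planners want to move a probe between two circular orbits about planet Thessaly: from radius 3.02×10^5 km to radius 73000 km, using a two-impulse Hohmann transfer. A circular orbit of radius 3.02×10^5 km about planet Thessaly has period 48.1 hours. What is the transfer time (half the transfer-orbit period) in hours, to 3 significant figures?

From Kepler's third law T² = 4π²r³/μ at r = 3.02×10^5 km, T = 48.1 hours = 48.1 × 3600 s = 1.7316×10^5 s: μ = 4π²r³/T² = 3.62648×10^7 km³/s².
Transfer-ellipse semi-major axis a_t = (r₁ + r₂)/2 = (3.020×10^5 + 73000)/2 = 1.875×10^5 km.
By Kepler's third law the transfer-orbit period is T = 2π√(a_t³/μ), so t = T/2 = 42360 s.
Converting: 42360 s ÷ 3600 s/hour = 11.8 hours.

t = 11.8 hours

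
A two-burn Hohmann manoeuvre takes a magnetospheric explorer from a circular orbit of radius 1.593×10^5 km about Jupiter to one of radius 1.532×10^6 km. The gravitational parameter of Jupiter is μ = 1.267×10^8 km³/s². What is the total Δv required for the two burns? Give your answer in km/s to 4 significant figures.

Δv = 14.90 km/s

Semi-major axis of the transfer orbit: a_t = (1.593×10^5 + 1.532×10^6)/2 = 8.4565×10^5 km.
At r₁ the circular-orbit speed is v₁ = √(μ/r₁) = 28.202 km/s.
On the transfer ellipse at r₁, vis-viva equation gives v_p = √[μ(2/r₁ − 1/a_t)] = 37.959 km/s.
First burn Δv₁ = |v_p − v₁| = 9.757 km/s.
At r₂, v₂ = √(μ/r₂) = 9.094 km/s.
Transfer-orbit speed at r₂: v_a = √[μ(2/r₂ − 1/a_t)] = 3.947 km/s.
Second burn Δv₂ = |v₂ − v_a| = 5.147 km/s.
Δv = Δv₁ + Δv₂ = 9.757 + 5.147 = 14.90 km/s.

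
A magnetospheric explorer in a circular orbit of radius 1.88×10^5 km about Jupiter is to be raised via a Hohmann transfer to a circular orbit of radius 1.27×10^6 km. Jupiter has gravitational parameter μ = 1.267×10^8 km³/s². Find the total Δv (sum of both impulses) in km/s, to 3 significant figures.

Semi-major axis of the transfer orbit: a_t = (1.880×10^5 + 1.270×10^6)/2 = 7.290×10^5 km.
At r₁ the circular-orbit speed is v₁ = √(μ/r₁) = 25.9603 km/s.
Transfer-orbit speed at r₁ (vis-viva equation): v_p = √[μ(2/r₁ − 1/a_t)] = 34.2647 km/s.
First burn Δv₁ = |v_p − v₁| = 8.304 km/s.
At r₂, v₂ = √(μ/r₂) = 9.988 km/s.
Transfer-orbit speed at r₂: v_a = √[μ(2/r₂ − 1/a_t)] = 5.072 km/s.
Second burn Δv₂ = |v₂ − v_a| = 4.916 km/s.
Total Δv = Δv₁ + Δv₂ = 13.22 km/s.

Δv = 13.2 km/s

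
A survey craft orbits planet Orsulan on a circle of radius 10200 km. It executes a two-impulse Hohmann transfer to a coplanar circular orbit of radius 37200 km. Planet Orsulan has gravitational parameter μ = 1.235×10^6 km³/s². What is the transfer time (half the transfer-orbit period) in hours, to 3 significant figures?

Semi-major axis of the transfer orbit: a_t = (10200 + 37200)/2 = 23700 km.
Transfer time t = π√(a_t³/μ) = π√((23700)³ / 1.235×10^6) = 10314.3 s.
Converting: 10314.3 s ÷ 3600 s/hour = 2.87 hours.

t = 2.87 hours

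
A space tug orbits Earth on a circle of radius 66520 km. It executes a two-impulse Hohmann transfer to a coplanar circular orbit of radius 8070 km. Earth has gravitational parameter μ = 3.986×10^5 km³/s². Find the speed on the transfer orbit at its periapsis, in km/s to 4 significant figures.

Semi-major axis of the transfer orbit: a_t = (66520 + 8070)/2 = 37295 km.
The periapsis of the transfer ellipse is at r = 8070 km.
From the vis-viva equation, v = √[μ(2/r − 1/a_t)] = 9.386 km/s.

v = 9.386 km/s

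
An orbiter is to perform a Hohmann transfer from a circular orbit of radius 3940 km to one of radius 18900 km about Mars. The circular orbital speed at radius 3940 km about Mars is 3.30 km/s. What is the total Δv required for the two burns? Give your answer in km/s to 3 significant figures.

Δv = 1.57 km/s

From the circular-orbit relation v² = μ/r at r = 3940 km: μ = v²r = (3.30)² × 3940 = 42906.6 km³/s².
The Hohmann ellipse has a_t = (r₁ + r₂)/2 = 11420 km.
At r₁ the circular-orbit speed is v₁ = √(μ/r₁) = 3.3000 km/s.
Transfer-orbit speed at r₁ (vis-viva): v_p = √[μ(2/r₁ − 1/a_t)] = 4.2453 km/s.
First burn Δv₁ = |v_p − v₁| = 0.9453 km/s.
Circular speed at r₂: v₂ = √(μ/r₂) = 1.5067 km/s.
Transfer-orbit speed at r₂: v_a = √[μ(2/r₂ − 1/a_t)] = 0.88501 km/s.
Second burn Δv₂ = |v₂ − v_a| = 0.6217 km/s.
Total Δv = Δv₁ + Δv₂ = 1.567 km/s.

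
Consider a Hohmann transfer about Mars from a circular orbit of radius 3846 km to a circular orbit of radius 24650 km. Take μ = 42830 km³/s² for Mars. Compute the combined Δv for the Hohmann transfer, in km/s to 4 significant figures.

Transfer-ellipse semi-major axis a_t = (r₁ + r₂)/2 = (3846 + 24650)/2 = 14248 km.
At r₁ the circular-orbit speed is v₁ = √(μ/r₁) = 3.3371 km/s.
Transfer-orbit speed at r₁ (v² = μ(2/r − 1/a)): v_p = √[μ(2/r₁ − 1/a_t)] = 4.3894 km/s.
First burn Δv₁ = |v_p − v₁| = 1.0523 km/s.
Circular speed at r₂: v₂ = √(μ/r₂) = 1.318152 km/s.
Transfer-orbit speed at r₂: v_a = √[μ(2/r₂ − 1/a_t)] = 0.6848465 km/s.
Second burn Δv₂ = |v₂ − v_a| = 0.63331 km/s.
Total Δv = Δv₁ + Δv₂ = 1.686 km/s.

Δv = 1.686 km/s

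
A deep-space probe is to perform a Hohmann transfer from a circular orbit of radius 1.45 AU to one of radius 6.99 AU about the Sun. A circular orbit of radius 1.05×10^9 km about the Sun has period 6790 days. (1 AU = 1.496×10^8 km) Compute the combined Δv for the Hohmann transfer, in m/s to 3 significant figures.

Δv = 11800 m/s

From Kepler's third law T² = 4π²r³/μ at r = 1.05×10^9 km, T = 6790 days = 6790 × 86400 s = 5.86656×10^8 s: μ = 4π²r³/T² = 1.32789×10^11 km³/s².
In km: r₁ = 1.45 × 1.496×10^8 = 2.1692×10^8 km; r₂ = 6.99 × 1.496×10^8 = 1.045704×10^9 km.
Transfer-ellipse semi-major axis a_t = (r₁ + r₂)/2 = (2.1692×10^8 + 1.045704×10^9)/2 = 6.31312×10^8 km.
At r₁ the circular-orbit speed is v₁ = √(μ/r₁) = 24.742 km/s.
Transfer-orbit speed at r₁ (v² = μ(2/r − 1/a)): v_p = √[μ(2/r₁ − 1/a_t)] = 31.843 km/s.
First burn Δv₁ = |v_p − v₁| = 7.101 km/s.
At r₂, v₂ = √(μ/r₂) = 11.2688 km/s.
Transfer-orbit speed at r₂: v_a = √[μ(2/r₂ − 1/a_t)] = 6.60547 km/s.
Second burn Δv₂ = |v₂ − v_a| = 4.663 km/s.
Total Δv = Δv₁ + Δv₂ = 11.76 km/s.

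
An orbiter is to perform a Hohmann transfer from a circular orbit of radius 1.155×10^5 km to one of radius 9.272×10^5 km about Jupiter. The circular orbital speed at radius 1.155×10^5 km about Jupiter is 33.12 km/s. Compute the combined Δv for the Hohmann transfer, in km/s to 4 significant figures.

From the circular-orbit relation v² = μ/r at r = 1.155×10^5 km: μ = v²r = (33.12)² × 1.155×10^5 = 1.26696×10^8 km³/s².
Semi-major axis of the transfer orbit: a_t = (1.155×10^5 + 9.272×10^5)/2 = 5.2135×10^5 km.
Circular speed at r₁: v₁ = √(μ/r₁) = √(1.26696×10^8/1.155×10^5) = 33.12 km/s.
Transfer-orbit speed at r₁ (vis-viva equation): v_p = √[μ(2/r₁ − 1/a_t)] = 44.17 km/s.
First burn Δv₁ = |v_p − v₁| = 11.05 km/s.
Circular speed at r₂: v₂ = √(μ/r₂) = 11.689 km/s.
Transfer-orbit speed at r₂: v_a = √[μ(2/r₂ − 1/a_t)] = 5.5020 km/s.
Second burn Δv₂ = |v₂ − v_a| = 6.187 km/s.
Total Δv = Δv₁ + Δv₂ = 17.24 km/s.

Δv = 17.24 km/s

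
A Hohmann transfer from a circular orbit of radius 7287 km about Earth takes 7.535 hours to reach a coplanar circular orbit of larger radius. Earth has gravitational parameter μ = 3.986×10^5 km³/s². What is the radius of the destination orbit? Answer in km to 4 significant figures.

r₂ = 54660 km

Transfer time t = 7.535 hours = 27126 s, and t = π√(a_t³/μ).
So a_t = (μ t²/π²)^(1/3) = (3.986×10^5 × (27126)² / π²)^(1/3) = 30974 km.
Since a_t = (r₁ + r₂)/2, r₂ = 2a_t − r₁ = 2×30974 − 7287 = 54661 km.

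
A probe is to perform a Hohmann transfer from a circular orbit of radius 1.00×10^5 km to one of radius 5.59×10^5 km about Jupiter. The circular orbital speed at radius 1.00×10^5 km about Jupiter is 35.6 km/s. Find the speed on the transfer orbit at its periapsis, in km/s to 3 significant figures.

From the circular-orbit relation v² = μ/r at r = 1.00×10^5 km: μ = v²r = (35.6)² × 1.00×10^5 = 1.26736×10^8 km³/s².
Transfer-ellipse semi-major axis a_t = (r₁ + r₂)/2 = (1.000×10^5 + 5.590×10^5)/2 = 3.295×10^5 km.
At periapsis, r = 1.000×10^5 km.
From the vis-viva equation, v = √[μ(2/r − 1/a_t)] = 46.37 km/s.

v = 46.4 km/s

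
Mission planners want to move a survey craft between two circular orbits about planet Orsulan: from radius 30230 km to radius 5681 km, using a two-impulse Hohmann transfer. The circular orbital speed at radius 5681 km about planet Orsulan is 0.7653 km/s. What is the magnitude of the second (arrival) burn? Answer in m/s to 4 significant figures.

Δv₂ = 227.7 m/s

From the circular-orbit relation v² = μ/r at r = 5681 km: μ = v²r = (0.7653)² × 5681 = 3327.27 km³/s².
Semi-major axis of the transfer orbit: a_t = (30230 + 5681)/2 = 17955.5 km.
On the circular orbit at r = 5681 km, v_c = √(μ/r) = 0.7653 km/s.
Transfer-orbit speed at the same r (vis-viva, a = a_t): v_t = √[μ(2/r − 1/a_t)] = 0.9930 km/s.
Δv₂ = |v_t − v_c| = |0.9930 − 0.7653| = 0.2277 km/s.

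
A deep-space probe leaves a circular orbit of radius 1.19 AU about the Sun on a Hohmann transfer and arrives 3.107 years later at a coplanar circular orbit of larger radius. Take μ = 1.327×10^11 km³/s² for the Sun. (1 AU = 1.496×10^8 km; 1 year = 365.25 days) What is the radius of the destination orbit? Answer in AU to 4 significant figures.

r₂ = 5.570 AU

In km: r₁ = 1.19 × 1.496×10^8 = 1.78024×10^8 km.
Transfer time t = 3.107 years × 365.25 × 86400 s = 9.80494632×10^7 s, and t = π√(a_t³/μ).
So a_t = (μ t²/π²)^(1/3) = (1.327×10^11 × (9.80494632×10^7)² / π²)^(1/3) = 5.0562×10^8 km.
Since a_t = (r₁ + r₂)/2, r₂ = 2a_t − r₁ = 2×5.0562×10^8 − 1.78024×10^8 = 8.33216×10^8 km.
In AU: r₂ = 8.33216×10^8 / 1.496×10^8 = 5.570 AU.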